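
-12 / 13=-0.92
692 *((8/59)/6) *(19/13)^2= 999248/29913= 33.41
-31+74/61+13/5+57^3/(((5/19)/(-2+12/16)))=-1073226603/1220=-879693.94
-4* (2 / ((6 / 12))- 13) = 36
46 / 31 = 1.48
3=3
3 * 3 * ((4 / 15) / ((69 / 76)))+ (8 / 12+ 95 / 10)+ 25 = 37.81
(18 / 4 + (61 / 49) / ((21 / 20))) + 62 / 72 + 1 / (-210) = 6.54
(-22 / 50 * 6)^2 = 6.97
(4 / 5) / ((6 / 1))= 2 / 15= 0.13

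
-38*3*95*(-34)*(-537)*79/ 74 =-7810498530/ 37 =-211094554.86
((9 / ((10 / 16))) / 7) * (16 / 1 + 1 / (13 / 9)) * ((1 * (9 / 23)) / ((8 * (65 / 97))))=243567 / 97175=2.51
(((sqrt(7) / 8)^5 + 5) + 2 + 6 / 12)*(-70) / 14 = -75 / 2 - 245*sqrt(7) / 32768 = -37.52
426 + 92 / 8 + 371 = 1617 / 2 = 808.50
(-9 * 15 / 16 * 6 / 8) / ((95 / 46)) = -1863 / 608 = -3.06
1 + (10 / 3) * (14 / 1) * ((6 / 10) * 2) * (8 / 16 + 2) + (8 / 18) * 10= 1309 / 9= 145.44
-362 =-362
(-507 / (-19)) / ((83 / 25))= 12675 / 1577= 8.04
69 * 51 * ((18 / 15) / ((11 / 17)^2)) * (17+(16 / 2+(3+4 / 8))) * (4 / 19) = 36611676 / 605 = 60515.17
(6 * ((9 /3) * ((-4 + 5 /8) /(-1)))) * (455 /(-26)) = -8505 /8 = -1063.12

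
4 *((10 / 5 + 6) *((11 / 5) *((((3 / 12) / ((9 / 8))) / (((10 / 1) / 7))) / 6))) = 1232 / 675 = 1.83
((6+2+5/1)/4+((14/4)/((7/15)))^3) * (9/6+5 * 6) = 214263/16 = 13391.44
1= 1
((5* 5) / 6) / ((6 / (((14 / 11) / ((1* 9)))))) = 175 / 1782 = 0.10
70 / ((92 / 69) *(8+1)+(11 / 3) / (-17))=3570 / 601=5.94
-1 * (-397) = 397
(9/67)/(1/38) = 342/67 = 5.10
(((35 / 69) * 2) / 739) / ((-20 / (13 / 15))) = -91 / 1529730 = -0.00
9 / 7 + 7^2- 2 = 338 / 7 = 48.29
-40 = -40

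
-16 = -16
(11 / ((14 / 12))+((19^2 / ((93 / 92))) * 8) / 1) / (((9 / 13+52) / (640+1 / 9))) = 3992888198 / 114669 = 34820.99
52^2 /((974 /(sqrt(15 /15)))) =1352 /487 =2.78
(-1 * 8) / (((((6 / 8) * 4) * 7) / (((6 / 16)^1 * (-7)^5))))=2401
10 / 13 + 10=10.77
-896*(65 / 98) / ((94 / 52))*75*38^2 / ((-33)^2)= -3904576000 / 119427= -32694.25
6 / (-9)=-2 / 3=-0.67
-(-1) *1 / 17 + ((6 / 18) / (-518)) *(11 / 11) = 1537 / 26418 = 0.06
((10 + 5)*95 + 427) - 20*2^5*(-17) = 12732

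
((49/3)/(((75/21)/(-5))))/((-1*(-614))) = -343/9210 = -0.04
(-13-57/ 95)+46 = 162/ 5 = 32.40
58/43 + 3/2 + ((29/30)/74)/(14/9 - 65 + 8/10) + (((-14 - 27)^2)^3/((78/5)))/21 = 213043594593852941/14692955004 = 14499710.54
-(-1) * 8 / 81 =8 / 81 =0.10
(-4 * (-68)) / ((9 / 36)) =1088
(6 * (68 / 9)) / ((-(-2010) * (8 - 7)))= 68 / 3015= 0.02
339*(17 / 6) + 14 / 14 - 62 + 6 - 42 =1727 / 2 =863.50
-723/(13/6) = -4338/13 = -333.69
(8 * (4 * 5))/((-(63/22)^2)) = -77440/3969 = -19.51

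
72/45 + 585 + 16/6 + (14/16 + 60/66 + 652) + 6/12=1641487/1320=1243.55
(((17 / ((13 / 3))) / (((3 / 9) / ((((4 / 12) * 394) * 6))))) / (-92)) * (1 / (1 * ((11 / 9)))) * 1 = -271269 / 3289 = -82.48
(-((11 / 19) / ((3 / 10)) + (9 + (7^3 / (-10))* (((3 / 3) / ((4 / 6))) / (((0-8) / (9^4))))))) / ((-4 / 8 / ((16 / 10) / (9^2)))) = 384922013 / 230850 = 1667.41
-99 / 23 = -4.30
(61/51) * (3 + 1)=244/51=4.78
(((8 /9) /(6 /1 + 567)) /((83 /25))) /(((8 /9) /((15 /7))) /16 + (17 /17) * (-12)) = -0.00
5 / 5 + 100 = 101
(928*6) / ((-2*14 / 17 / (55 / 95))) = -1957.17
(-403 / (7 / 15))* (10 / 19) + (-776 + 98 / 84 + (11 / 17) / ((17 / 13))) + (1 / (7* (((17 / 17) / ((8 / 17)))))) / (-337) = -95505747767 / 77719614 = -1228.85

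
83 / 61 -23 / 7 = -822 / 427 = -1.93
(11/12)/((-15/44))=-121/45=-2.69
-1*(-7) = 7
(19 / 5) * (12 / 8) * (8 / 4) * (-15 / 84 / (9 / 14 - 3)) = 19 / 22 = 0.86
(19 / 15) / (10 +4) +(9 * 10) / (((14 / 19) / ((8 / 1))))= 29317 / 30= 977.23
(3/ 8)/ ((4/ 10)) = 15/ 16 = 0.94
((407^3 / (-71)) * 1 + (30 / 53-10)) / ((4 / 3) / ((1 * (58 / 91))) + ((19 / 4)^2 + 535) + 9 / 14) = -34817748769776 / 20544237731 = -1694.77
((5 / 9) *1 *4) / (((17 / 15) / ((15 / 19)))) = 500 / 323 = 1.55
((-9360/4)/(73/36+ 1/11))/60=-15444/839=-18.41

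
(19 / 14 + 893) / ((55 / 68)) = 425714 / 385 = 1105.75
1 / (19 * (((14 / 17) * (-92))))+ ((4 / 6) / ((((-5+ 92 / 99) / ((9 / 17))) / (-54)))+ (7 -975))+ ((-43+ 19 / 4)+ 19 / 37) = -6209879850897 / 6203333864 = -1001.06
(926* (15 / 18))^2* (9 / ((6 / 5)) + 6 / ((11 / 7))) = 444815675 / 66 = 6739631.44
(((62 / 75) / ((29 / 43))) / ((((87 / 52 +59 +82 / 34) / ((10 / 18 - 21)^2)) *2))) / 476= 586690624 / 68773258575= 0.01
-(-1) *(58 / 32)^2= 841 / 256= 3.29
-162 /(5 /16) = -2592 /5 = -518.40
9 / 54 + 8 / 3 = 17 / 6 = 2.83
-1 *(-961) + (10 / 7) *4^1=6767 / 7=966.71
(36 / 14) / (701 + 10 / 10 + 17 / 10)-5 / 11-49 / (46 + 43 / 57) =-2164483732 / 1444027585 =-1.50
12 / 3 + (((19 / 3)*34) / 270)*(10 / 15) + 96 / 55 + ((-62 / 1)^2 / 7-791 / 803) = 3786521759 / 6829515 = 554.43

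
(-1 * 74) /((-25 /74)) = 5476 /25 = 219.04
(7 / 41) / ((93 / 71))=497 / 3813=0.13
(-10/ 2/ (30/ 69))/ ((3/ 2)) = -23/ 3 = -7.67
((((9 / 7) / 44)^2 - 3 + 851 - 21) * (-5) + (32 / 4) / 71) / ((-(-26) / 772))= -5375034035619 / 43779736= -122774.47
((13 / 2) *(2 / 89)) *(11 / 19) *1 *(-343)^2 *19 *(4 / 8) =16823807 / 178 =94515.77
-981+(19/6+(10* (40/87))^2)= -14482441/15138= -956.69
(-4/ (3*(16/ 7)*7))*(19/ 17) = -19/ 204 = -0.09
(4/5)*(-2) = -8/5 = -1.60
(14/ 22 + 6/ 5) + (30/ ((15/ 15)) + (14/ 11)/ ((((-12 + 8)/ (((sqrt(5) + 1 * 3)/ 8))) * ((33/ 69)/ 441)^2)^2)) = 222272122515273621 * sqrt(5)/ 41229056 + 2593174769241108341/ 206145280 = 24634338688.12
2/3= 0.67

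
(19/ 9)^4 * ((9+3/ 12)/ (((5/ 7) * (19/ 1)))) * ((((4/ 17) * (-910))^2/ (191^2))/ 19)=61941217520/ 69172682049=0.90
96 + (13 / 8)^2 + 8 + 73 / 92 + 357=683647 / 1472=464.43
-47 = -47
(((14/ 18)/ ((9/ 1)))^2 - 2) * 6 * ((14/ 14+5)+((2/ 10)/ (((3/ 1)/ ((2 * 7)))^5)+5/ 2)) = -14331969119/ 2657205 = -5393.63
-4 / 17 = -0.24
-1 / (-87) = 1 / 87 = 0.01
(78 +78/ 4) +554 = 1303/ 2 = 651.50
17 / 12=1.42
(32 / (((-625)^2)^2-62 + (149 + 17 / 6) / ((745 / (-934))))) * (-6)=-107280 / 85258483745717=-0.00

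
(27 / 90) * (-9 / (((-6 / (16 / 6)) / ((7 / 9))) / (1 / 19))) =14 / 285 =0.05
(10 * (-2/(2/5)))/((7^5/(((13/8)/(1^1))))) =-325/67228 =-0.00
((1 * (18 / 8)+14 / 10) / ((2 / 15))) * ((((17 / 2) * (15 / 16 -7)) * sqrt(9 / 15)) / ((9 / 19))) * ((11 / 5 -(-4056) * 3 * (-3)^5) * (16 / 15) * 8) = 33813667092767 * sqrt(15) / 2250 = 58204342010.88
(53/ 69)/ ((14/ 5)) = 265/ 966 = 0.27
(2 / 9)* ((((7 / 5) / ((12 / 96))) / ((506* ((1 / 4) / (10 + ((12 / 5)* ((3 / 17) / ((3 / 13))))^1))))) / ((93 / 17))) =225344 / 5294025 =0.04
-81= -81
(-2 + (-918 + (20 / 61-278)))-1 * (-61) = -69337 / 61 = -1136.67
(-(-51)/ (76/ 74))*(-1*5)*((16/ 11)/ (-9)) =25160/ 627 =40.13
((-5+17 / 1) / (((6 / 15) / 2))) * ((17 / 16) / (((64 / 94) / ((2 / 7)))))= 26.75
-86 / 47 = -1.83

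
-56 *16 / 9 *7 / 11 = -6272 / 99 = -63.35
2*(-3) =-6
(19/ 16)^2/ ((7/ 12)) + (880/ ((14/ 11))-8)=307259/ 448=685.85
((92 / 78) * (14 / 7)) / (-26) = -46 / 507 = -0.09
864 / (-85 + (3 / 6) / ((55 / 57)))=-95040 / 9293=-10.23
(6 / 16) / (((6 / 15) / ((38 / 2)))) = 285 / 16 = 17.81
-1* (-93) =93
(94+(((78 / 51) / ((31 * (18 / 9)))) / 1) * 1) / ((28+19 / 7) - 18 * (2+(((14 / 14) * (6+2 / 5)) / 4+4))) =-1734285 / 1956751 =-0.89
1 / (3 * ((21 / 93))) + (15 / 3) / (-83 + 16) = 1972 / 1407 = 1.40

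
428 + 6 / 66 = 4709 / 11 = 428.09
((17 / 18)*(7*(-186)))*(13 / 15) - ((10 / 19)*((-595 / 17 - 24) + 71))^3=-406697063 / 308655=-1317.64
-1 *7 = -7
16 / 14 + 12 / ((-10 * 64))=1259 / 1120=1.12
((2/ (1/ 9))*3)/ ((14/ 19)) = 73.29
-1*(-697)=697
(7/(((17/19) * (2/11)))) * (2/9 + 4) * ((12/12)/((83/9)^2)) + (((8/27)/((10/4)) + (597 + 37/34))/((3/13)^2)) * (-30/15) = -3196432886134/142292295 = -22463.85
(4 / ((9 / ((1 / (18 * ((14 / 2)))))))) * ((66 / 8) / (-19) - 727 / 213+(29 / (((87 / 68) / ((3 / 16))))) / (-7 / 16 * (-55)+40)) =-8962463 / 672004350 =-0.01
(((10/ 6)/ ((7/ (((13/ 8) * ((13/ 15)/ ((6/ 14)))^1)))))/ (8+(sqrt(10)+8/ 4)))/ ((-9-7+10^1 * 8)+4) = 169/ 132192-169 * sqrt(10)/ 1321920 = 0.00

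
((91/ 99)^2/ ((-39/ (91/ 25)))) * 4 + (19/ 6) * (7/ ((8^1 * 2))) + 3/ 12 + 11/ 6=74173549/ 23522400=3.15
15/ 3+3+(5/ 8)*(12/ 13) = 223/ 26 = 8.58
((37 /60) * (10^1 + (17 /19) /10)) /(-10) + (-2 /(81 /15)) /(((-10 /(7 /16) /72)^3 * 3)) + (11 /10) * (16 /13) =4.59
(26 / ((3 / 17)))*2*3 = 884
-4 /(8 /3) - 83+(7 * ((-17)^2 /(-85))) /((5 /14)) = -7557 /50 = -151.14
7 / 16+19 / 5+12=1299 / 80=16.24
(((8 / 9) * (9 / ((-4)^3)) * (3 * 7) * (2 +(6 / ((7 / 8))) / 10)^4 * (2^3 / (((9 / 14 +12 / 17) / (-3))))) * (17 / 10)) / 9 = 459.05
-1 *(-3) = 3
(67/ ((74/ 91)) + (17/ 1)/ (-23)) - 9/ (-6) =70763/ 851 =83.15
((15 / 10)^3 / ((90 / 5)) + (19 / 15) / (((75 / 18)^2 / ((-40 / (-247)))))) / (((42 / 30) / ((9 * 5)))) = 233199 / 36400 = 6.41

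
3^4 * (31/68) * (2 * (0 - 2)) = -2511/17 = -147.71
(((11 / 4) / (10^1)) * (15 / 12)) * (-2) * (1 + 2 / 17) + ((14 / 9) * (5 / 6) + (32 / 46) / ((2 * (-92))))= 2036245 / 3884976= 0.52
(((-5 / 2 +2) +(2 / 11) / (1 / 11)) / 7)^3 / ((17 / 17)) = 0.01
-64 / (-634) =32 / 317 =0.10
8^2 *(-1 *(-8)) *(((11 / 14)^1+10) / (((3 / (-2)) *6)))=-38656 / 63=-613.59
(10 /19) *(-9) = -4.74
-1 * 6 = -6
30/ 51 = 10/ 17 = 0.59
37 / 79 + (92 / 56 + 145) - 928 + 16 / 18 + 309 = -4688333 / 9954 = -471.00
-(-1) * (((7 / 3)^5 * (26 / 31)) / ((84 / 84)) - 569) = -3849295 / 7533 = -510.99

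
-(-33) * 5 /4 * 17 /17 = 165 /4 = 41.25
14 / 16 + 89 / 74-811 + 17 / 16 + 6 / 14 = -3345995 / 4144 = -807.43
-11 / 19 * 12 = -132 / 19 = -6.95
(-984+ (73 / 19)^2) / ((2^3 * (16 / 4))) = -30.29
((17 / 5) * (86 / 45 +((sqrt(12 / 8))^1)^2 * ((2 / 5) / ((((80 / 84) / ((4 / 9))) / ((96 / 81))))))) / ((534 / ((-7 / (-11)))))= 90083 / 9912375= 0.01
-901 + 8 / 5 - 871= -8852 / 5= -1770.40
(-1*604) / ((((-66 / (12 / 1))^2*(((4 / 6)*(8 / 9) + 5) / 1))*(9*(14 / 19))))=-0.54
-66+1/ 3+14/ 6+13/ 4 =-721/ 12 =-60.08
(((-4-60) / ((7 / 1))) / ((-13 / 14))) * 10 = 1280 / 13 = 98.46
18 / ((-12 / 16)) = -24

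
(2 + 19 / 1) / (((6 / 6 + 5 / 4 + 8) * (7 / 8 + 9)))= 672 / 3239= 0.21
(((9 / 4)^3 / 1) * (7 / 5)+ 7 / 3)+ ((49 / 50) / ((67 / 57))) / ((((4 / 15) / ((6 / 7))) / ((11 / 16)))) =647143 / 32160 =20.12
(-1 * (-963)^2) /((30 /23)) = -7109829 /10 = -710982.90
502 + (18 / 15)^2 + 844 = 33686 / 25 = 1347.44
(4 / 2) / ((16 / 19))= 19 / 8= 2.38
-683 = -683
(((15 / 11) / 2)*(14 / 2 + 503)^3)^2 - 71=989791188806241409 / 121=8180092469473069.50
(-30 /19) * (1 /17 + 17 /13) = -9060 /4199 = -2.16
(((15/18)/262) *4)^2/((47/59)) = 1475/7259103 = 0.00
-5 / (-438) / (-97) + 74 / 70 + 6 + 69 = 113097557 / 1487010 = 76.06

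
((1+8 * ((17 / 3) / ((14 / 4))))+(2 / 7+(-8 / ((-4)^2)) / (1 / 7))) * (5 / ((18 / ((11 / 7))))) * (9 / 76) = 24805 / 44688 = 0.56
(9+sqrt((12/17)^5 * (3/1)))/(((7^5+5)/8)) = 192 * sqrt(17)/2294371+2/467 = 0.00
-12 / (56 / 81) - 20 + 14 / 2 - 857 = -12423 / 14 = -887.36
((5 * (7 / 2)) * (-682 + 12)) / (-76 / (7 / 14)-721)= 11725 / 873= 13.43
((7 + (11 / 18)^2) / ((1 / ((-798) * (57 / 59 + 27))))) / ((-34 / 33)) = 961154425 / 6018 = 159713.26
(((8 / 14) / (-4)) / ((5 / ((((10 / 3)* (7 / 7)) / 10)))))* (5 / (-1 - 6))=1 / 147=0.01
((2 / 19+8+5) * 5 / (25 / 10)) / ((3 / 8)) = 1328 / 19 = 69.89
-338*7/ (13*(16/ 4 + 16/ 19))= -1729/ 46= -37.59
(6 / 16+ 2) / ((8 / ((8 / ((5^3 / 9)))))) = 171 / 1000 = 0.17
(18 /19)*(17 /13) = 306 /247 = 1.24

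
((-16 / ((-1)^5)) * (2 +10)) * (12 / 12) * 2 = 384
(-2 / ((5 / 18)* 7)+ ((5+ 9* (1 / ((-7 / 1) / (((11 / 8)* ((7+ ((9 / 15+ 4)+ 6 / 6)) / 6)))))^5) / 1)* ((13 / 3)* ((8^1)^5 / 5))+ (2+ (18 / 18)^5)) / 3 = 1458912813133 / 31500000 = 46314.69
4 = 4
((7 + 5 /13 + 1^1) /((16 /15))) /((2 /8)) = 1635 /52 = 31.44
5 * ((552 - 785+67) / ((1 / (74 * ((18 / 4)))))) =-276390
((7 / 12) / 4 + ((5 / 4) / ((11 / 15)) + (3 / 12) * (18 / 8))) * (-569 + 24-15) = -1351.21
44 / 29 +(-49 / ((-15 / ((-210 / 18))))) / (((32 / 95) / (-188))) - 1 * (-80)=44583563 / 2088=21352.28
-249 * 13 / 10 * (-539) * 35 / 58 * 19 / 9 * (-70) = -2707259555 / 174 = -15558962.96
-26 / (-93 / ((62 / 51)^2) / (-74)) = -238576 / 7803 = -30.57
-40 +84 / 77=-428 / 11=-38.91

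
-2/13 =-0.15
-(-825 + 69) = 756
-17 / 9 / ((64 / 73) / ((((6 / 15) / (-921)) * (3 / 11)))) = 1241 / 4862880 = 0.00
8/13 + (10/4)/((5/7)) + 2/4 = 60/13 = 4.62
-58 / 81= -0.72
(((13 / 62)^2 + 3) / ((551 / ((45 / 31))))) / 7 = 526545 / 459615548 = 0.00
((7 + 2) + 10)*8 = 152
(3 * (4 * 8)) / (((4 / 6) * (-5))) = -144 / 5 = -28.80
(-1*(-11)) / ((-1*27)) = -11 / 27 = -0.41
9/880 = 0.01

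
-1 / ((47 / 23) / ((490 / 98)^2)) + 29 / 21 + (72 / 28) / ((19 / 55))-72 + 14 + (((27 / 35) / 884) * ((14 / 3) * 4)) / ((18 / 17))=-61.39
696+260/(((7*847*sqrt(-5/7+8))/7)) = 260*sqrt(357)/43197+696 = 696.11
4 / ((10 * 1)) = 2 / 5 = 0.40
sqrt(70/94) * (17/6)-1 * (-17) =17 * sqrt(1645)/282 + 17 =19.45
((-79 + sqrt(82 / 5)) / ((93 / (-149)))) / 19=11771 / 1767 - 149*sqrt(410) / 8835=6.32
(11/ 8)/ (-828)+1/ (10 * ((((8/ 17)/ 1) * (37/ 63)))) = 441359/ 1225440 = 0.36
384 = 384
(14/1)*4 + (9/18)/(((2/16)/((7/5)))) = 308/5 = 61.60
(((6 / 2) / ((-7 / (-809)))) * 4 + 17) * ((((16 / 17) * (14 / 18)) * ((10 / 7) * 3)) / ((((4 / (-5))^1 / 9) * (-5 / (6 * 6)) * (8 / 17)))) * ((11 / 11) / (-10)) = -530658 / 7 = -75808.29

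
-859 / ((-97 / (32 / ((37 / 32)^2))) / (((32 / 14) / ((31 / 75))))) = 33777254400 / 28816081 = 1172.17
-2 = -2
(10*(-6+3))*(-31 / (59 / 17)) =15810 / 59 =267.97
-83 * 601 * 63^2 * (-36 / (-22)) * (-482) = 1717723299852 / 11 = 156156663622.91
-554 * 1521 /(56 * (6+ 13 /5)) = -2106585 /1204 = -1749.66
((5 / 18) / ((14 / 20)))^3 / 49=15625 / 12252303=0.00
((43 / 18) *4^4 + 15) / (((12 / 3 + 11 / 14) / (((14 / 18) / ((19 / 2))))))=1105244 / 103113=10.72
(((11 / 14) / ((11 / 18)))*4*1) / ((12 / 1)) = 0.43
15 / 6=5 / 2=2.50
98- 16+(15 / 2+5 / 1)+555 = 1299 / 2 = 649.50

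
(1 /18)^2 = 1 /324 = 0.00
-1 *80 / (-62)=40 / 31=1.29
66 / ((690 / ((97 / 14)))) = 1067 / 1610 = 0.66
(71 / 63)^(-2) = 3969 / 5041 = 0.79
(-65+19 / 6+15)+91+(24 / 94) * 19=13823 / 282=49.02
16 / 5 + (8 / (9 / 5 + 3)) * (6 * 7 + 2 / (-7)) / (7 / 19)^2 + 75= 3037639 / 5145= 590.41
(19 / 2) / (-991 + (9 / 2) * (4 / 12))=-0.01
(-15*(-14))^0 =1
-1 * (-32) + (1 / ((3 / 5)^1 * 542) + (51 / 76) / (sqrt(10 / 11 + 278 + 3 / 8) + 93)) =728384030701 / 22754512290-51 * sqrt(540694) / 27988330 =32.01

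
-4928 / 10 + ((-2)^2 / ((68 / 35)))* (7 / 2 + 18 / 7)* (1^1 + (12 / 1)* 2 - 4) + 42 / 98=-16091 / 70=-229.87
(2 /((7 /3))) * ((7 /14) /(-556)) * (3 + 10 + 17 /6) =-95 /7784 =-0.01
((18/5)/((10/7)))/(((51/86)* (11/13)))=23478/4675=5.02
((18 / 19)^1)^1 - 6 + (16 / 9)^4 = 615328 / 124659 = 4.94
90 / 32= 45 / 16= 2.81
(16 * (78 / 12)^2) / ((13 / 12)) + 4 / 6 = 1874 / 3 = 624.67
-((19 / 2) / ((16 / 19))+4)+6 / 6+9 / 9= -425 / 32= -13.28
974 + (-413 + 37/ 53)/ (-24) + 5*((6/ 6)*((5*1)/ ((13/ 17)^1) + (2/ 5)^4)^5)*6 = 275177592147497155453024573/ 750676307678222656250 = 366572.90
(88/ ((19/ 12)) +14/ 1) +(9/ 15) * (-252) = -81.62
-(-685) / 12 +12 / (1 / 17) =3133 / 12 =261.08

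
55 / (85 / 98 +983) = 5390 / 96419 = 0.06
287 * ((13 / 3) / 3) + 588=9023 / 9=1002.56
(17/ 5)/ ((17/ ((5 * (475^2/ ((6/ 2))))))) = 225625/ 3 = 75208.33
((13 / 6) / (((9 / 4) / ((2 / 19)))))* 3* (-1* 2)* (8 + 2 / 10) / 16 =-533 / 1710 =-0.31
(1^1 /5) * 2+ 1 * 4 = 22 /5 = 4.40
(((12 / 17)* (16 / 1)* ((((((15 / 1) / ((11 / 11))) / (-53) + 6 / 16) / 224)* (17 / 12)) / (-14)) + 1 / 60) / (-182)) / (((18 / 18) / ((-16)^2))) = -80764 / 3544905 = -0.02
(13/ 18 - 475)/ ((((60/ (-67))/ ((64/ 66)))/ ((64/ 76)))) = 432.47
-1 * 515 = -515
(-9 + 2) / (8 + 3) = -7 / 11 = -0.64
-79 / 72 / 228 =-79 / 16416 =-0.00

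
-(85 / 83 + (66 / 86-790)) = 2813116 / 3569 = 788.21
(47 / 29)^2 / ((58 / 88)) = 97196 / 24389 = 3.99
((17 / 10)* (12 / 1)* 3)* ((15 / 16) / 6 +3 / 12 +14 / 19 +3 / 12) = 129591 / 1520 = 85.26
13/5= 2.60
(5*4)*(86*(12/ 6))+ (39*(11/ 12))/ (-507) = 3439.93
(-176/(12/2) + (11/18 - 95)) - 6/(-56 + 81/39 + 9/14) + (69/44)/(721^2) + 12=-222794615241685/1996195678092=-111.61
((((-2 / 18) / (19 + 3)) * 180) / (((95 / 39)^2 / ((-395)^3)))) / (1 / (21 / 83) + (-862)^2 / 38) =787407934950 / 1630939651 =482.79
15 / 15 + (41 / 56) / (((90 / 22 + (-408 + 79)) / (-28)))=1.06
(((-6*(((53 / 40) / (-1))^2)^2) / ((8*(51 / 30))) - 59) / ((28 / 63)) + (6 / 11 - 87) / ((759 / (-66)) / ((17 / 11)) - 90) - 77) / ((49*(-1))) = 537773829703241 / 124342349824000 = 4.32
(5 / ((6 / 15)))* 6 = 75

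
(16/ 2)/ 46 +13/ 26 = 31/ 46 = 0.67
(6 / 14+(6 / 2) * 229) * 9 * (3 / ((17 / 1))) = 1091.80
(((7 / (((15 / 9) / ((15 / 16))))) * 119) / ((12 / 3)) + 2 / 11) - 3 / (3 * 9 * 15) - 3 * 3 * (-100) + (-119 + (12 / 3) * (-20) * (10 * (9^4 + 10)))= -499520896139 / 95040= -5255901.68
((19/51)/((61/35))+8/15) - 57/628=0.66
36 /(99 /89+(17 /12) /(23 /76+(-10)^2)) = 36636138 /1146389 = 31.96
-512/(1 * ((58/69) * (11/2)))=-35328/319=-110.75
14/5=2.80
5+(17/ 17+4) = 10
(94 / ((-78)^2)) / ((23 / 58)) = 1363 / 34983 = 0.04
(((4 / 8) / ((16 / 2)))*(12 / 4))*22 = 33 / 8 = 4.12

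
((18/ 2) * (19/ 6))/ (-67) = -57/ 134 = -0.43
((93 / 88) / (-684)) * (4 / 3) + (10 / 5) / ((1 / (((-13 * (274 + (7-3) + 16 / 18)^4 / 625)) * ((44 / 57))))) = -194265642.87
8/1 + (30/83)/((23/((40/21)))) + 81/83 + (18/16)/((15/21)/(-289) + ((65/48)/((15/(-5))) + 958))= 33573977037483/3727537772203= 9.01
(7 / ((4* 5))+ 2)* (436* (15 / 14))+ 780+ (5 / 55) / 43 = 12434711 / 6622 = 1877.79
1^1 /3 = 1 /3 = 0.33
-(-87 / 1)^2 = -7569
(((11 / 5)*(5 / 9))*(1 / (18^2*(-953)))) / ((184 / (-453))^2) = -250811 / 10453784832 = -0.00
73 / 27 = 2.70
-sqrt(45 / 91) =-3 *sqrt(455) / 91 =-0.70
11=11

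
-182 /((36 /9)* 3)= -91 /6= -15.17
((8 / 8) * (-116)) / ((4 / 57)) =-1653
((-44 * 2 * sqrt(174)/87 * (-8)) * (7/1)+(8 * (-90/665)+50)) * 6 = 39036/133+9856 * sqrt(174)/29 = 4776.59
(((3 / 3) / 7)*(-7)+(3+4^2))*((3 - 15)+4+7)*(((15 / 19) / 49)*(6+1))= -2.03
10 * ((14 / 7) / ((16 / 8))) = 10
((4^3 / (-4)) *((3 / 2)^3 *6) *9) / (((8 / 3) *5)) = -2187 / 10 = -218.70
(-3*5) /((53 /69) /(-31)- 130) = 32085 /278123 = 0.12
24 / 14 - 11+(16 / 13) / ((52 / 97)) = -6.99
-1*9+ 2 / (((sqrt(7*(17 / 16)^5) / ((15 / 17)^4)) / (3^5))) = -9+ 25194240000*sqrt(119) / 2872370711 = 86.68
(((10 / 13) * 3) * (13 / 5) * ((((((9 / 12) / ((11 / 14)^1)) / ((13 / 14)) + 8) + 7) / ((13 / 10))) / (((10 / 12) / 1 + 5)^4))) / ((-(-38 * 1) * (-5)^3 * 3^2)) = -1980288 / 1325089390625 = -0.00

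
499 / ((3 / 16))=7984 / 3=2661.33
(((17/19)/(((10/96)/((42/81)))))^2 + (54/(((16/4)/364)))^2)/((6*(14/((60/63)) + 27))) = 17652364661764/182902455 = 96512.45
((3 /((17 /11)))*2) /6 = 11 /17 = 0.65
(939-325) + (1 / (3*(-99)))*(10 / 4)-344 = 269.99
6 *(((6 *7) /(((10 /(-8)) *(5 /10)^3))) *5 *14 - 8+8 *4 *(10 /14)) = -789648 /7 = -112806.86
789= 789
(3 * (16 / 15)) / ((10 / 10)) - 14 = -54 / 5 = -10.80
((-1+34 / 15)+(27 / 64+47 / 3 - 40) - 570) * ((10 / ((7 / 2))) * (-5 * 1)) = 406385 / 48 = 8466.35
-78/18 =-13/3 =-4.33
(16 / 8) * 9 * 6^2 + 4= 652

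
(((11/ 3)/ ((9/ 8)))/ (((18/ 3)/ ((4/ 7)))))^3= 5451776/ 182284263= 0.03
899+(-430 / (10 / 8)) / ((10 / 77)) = -8749 / 5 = -1749.80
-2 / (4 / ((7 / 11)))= -0.32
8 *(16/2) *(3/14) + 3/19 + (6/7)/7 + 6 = 18615/931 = 19.99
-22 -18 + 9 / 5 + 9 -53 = -411 / 5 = -82.20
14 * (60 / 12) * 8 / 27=560 / 27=20.74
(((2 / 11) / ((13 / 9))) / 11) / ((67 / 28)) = 504 / 105391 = 0.00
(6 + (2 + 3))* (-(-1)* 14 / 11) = 14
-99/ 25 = -3.96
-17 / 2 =-8.50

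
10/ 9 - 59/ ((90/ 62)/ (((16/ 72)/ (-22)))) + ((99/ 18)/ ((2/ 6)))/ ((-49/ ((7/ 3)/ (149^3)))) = 313944158789/ 206316779130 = 1.52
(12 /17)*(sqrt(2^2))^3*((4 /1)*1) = 384 /17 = 22.59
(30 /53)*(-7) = -210 /53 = -3.96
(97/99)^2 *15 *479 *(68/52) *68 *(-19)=-494948966020/42471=-11653810.04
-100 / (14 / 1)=-50 / 7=-7.14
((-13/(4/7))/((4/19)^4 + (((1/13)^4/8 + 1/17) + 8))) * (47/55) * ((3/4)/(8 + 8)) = -811890088114287/7181532321935840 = -0.11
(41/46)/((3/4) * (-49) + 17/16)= -328/13133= -0.02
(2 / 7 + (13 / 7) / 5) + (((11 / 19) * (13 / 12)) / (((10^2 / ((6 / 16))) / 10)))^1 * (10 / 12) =172813 / 255360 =0.68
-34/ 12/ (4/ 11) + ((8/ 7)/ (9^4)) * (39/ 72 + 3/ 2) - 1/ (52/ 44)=-17681167/ 2047032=-8.64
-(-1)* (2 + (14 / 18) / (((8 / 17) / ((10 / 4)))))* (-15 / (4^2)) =-4415 / 768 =-5.75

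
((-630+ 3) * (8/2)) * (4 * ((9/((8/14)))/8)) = -39501/2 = -19750.50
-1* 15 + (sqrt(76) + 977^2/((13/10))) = 2* sqrt(19) + 9545095/13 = 734246.79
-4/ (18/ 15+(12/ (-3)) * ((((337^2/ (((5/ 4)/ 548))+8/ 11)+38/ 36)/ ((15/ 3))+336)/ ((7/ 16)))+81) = 69300/ 1577356274093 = 0.00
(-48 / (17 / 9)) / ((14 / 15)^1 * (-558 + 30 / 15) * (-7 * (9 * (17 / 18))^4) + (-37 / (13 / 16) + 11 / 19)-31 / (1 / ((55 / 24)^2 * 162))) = -51217920 / 38165144716529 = -0.00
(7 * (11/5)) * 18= 1386/5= 277.20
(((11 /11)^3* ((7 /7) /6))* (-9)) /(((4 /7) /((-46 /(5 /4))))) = 483 /5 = 96.60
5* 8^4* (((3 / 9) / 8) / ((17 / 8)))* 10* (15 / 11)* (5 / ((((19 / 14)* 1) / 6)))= 430080000 / 3553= 121047.00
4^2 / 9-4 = -20 / 9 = -2.22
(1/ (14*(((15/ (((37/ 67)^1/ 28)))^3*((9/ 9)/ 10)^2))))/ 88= 50653/ 274525687054080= 0.00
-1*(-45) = 45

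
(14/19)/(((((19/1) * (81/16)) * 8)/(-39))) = -0.04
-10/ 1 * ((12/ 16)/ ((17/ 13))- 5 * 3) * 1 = 4905/ 34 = 144.26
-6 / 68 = -3 / 34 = -0.09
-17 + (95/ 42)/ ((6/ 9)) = -381/ 28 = -13.61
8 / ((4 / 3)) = 6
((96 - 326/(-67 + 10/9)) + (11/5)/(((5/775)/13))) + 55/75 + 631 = 5165.68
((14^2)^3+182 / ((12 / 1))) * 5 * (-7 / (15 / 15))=-1581205745 / 6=-263534290.83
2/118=1/59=0.02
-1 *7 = -7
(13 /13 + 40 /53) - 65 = -3352 /53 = -63.25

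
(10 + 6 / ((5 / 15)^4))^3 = 122023936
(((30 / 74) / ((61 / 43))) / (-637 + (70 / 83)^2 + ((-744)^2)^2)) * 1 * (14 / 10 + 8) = 13922669 / 1588028273449249669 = 0.00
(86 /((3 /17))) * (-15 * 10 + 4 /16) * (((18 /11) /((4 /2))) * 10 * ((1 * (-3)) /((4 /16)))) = 78816420 /11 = 7165129.09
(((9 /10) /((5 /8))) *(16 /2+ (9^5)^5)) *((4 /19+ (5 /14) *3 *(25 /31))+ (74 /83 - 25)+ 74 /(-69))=-4903603464122269519104681141530778 /196770175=-24920460959707280430607340.00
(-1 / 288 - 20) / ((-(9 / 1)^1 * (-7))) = -823 / 2592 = -0.32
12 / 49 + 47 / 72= 3167 / 3528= 0.90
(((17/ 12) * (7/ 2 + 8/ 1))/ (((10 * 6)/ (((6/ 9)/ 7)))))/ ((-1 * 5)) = -391/ 75600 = -0.01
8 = 8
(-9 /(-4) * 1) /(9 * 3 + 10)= 9 /148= 0.06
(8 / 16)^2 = 1 / 4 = 0.25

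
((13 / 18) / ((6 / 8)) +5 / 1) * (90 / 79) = 1610 / 237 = 6.79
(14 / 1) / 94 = 7 / 47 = 0.15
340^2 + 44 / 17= 1965244 / 17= 115602.59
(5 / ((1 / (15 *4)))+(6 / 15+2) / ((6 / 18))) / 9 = 512 / 15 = 34.13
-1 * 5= -5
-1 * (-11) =11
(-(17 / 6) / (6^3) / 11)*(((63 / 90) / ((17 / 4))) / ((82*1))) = -7 / 2922480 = -0.00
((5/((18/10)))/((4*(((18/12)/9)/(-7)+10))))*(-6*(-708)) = 123900/419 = 295.70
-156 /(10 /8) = -624 /5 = -124.80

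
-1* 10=-10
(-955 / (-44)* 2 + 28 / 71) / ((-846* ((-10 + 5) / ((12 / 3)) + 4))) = -22807 / 1211331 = -0.02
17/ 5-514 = -2553/ 5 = -510.60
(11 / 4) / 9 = 11 / 36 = 0.31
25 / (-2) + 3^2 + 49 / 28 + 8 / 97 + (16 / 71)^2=-3162199 / 1955908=-1.62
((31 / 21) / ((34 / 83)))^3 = 17034106517 / 363994344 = 46.80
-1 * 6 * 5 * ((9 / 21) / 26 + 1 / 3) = -955 / 91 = -10.49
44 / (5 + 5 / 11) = 121 / 15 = 8.07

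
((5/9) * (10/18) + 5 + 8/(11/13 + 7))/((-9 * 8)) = -4357/49572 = -0.09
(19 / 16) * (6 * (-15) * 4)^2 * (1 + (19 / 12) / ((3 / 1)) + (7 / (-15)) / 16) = 922545 / 4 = 230636.25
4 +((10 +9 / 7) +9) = 170 / 7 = 24.29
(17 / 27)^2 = 289 / 729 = 0.40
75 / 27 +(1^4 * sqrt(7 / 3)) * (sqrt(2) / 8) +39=sqrt(42) / 24 +376 / 9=42.05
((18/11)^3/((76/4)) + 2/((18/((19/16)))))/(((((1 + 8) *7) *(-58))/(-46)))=30366877/6653232432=0.00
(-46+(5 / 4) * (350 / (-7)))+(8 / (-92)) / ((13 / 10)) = -108.57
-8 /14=-4 /7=-0.57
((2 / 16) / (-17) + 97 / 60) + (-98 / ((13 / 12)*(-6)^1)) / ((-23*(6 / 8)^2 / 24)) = -16078223 / 609960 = -26.36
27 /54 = 1 /2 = 0.50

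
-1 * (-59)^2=-3481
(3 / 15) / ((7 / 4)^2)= 16 / 245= 0.07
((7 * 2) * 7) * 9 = 882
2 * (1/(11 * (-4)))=-1/22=-0.05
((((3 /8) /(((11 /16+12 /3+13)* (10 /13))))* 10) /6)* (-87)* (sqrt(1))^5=-1131 /283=-4.00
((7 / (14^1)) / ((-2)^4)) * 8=1 / 4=0.25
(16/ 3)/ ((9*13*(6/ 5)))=40/ 1053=0.04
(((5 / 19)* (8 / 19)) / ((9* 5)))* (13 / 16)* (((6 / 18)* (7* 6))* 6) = 0.17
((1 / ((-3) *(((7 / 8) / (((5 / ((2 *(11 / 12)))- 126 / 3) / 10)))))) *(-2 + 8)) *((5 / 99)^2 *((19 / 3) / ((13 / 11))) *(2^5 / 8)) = 48640 / 99099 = 0.49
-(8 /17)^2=-64 /289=-0.22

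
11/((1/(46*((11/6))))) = 2783/3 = 927.67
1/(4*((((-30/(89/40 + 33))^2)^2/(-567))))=-27589384542727/102400000000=-269.43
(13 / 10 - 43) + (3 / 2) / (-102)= -14183 / 340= -41.71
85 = 85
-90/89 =-1.01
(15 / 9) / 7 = 5 / 21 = 0.24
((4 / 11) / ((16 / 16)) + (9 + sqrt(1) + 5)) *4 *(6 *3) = 12168 / 11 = 1106.18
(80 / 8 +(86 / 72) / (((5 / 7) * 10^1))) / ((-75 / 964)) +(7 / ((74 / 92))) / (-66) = -1796901437 / 13736250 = -130.81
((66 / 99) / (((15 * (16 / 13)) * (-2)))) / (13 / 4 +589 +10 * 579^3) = -13 / 1397553107220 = -0.00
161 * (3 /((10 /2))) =96.60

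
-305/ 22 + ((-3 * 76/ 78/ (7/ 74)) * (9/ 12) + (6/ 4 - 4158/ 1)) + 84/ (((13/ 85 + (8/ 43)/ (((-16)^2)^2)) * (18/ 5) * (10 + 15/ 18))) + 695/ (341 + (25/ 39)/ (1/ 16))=-37475627657503538/ 8970873152241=-4177.48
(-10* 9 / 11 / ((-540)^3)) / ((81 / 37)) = 37 / 1558893600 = 0.00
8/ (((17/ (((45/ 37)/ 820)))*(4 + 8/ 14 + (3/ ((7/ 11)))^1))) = 126/ 1676285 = 0.00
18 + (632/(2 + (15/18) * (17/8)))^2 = 920862594/32761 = 28108.50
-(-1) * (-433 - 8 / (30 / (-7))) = -6467 / 15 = -431.13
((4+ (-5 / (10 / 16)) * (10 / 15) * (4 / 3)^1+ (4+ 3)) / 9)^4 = 1500625 / 43046721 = 0.03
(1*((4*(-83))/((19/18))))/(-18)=332/19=17.47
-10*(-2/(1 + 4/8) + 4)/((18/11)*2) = -220/27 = -8.15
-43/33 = -1.30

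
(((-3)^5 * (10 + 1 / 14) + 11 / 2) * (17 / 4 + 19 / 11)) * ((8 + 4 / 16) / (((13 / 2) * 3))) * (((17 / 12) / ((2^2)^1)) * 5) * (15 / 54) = -1910570075 / 628992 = -3037.51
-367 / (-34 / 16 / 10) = 29360 / 17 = 1727.06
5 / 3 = 1.67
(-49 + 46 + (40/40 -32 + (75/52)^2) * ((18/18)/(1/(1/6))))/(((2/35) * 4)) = -4440485/129792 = -34.21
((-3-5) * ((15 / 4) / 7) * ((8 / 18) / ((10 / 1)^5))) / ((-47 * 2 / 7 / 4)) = 1 / 176250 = 0.00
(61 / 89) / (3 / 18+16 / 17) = 6222 / 10057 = 0.62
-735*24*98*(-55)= 95079600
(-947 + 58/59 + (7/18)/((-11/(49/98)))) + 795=-3528773/23364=-151.03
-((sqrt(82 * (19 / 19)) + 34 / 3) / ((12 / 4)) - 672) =6014 / 9 - sqrt(82) / 3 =665.20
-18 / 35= -0.51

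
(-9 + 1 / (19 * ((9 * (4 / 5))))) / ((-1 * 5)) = 6151 / 3420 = 1.80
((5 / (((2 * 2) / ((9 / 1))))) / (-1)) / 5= -2.25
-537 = -537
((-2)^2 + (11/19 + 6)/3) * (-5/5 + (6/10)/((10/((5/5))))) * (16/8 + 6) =-66364/1425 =-46.57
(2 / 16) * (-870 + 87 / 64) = -55593 / 512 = -108.58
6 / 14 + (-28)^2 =5491 / 7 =784.43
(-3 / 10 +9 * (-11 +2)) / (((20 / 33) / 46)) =-6170.67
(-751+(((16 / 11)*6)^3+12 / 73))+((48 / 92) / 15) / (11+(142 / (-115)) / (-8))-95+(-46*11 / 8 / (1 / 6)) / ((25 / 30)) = -1586657211431 / 2492716765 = -636.52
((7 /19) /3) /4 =7 /228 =0.03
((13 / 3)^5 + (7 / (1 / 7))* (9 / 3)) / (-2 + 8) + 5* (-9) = 170702 / 729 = 234.16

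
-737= -737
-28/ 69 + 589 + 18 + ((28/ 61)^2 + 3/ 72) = 415485997/ 684664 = 606.85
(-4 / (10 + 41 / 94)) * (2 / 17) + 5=82633 / 16677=4.95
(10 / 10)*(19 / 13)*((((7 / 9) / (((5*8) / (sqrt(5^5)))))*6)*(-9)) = -1995*sqrt(5) / 52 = -85.79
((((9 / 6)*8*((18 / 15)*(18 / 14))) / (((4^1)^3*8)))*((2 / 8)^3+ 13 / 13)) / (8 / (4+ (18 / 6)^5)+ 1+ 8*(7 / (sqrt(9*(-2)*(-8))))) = 780273 / 121081856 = 0.01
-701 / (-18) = 38.94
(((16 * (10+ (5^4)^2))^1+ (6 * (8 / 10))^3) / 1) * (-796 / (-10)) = 310950961952 / 625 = 497521539.12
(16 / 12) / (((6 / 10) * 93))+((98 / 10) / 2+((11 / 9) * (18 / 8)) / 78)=2158421 / 435240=4.96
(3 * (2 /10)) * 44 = 132 /5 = 26.40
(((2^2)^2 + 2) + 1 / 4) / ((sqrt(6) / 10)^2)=1825 / 6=304.17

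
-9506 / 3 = -3168.67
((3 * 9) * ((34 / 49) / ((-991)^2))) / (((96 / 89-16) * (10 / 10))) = -40851 / 31952987416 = -0.00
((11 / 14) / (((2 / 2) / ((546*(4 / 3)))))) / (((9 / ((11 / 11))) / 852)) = 162448 / 3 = 54149.33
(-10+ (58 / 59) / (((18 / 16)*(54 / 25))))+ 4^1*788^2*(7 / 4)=62317181326 / 14337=4346598.40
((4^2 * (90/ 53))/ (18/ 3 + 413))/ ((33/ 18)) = 8640/ 244277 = 0.04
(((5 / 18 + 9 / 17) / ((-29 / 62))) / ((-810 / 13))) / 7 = 99541 / 25157790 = 0.00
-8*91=-728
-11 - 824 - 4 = -839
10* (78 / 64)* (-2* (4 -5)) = 195 / 8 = 24.38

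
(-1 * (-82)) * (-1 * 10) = -820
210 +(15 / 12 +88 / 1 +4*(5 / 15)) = 3607 / 12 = 300.58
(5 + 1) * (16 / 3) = 32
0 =0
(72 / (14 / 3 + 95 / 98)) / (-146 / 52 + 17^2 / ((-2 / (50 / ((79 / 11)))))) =-43479072 / 3433497869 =-0.01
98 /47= 2.09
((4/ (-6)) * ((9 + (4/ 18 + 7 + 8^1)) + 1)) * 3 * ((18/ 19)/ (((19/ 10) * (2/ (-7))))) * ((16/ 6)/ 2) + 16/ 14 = 898504/ 7581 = 118.52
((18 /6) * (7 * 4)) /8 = 21 /2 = 10.50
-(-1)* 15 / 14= 15 / 14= 1.07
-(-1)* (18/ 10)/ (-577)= -9/ 2885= -0.00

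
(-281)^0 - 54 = -53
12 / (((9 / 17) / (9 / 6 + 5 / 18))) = 1088 / 27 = 40.30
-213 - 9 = -222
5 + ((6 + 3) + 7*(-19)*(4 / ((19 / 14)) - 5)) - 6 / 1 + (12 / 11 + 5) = 3158 / 11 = 287.09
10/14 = 5/7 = 0.71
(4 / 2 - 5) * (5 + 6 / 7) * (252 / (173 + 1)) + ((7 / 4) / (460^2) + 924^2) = 20955819542603 / 24545600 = 853750.55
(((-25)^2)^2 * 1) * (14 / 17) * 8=43750000 / 17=2573529.41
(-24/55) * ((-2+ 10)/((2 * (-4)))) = 0.44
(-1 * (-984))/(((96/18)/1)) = 369/2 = 184.50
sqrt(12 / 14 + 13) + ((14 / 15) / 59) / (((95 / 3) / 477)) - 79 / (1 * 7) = -2167229 / 196175 + sqrt(679) / 7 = -7.32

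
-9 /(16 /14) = -63 /8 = -7.88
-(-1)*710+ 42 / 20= 7121 / 10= 712.10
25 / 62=0.40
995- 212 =783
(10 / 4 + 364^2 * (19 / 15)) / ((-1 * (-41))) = 122803 / 30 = 4093.43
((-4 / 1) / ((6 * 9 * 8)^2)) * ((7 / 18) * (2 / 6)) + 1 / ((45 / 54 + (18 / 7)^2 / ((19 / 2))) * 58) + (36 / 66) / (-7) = -3203382117137 / 48061839805056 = -0.07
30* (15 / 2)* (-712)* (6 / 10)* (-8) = 768960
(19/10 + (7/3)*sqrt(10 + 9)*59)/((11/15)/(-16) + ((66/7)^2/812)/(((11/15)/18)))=4535832/6305783 + 328648880*sqrt(19)/6305783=227.90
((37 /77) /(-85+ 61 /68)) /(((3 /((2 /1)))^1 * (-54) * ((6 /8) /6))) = 20128 /35669403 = 0.00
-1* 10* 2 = -20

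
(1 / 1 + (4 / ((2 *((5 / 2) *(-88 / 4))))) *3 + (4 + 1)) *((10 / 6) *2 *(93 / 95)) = 20088 / 1045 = 19.22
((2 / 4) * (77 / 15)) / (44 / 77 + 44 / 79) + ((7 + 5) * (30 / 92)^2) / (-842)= 9476853929 / 4169112480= 2.27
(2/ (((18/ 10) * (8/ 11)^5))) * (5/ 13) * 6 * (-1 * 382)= -769018525/ 159744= -4814.07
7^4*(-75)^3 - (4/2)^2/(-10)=-5064609373/5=-1012921874.60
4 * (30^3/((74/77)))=4158000/37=112378.38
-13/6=-2.17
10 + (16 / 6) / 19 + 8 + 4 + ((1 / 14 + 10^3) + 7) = 1029.21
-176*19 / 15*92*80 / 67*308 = -1516089344 / 201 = -7542733.05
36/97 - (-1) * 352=34180/97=352.37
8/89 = 0.09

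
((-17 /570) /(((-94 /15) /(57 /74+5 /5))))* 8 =2227 /33041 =0.07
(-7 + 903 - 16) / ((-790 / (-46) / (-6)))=-24288 / 79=-307.44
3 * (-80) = -240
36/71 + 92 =6568/71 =92.51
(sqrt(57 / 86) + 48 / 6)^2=(sqrt(4902) + 688)^2 / 7396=77.69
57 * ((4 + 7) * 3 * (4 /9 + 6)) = 12122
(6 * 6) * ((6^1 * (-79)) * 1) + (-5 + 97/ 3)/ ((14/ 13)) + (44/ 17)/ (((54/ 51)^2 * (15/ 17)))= -144891202/ 8505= -17036.00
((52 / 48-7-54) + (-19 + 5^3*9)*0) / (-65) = 719 / 780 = 0.92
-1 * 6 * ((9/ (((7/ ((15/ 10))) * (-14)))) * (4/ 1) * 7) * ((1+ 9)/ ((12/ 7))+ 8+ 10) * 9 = 34749/ 7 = 4964.14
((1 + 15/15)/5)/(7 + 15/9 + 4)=3/95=0.03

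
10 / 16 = 0.62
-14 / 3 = -4.67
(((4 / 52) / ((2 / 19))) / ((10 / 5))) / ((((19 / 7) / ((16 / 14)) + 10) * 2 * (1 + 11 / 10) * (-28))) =-0.00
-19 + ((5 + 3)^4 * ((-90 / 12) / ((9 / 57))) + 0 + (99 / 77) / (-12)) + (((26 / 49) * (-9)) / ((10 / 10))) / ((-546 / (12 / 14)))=-1868737673 / 9604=-194579.10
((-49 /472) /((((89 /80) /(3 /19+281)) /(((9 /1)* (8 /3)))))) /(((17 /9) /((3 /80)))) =-21202398 /1696073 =-12.50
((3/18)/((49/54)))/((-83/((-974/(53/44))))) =385704/215551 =1.79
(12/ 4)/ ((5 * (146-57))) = 3/ 445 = 0.01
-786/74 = -393/37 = -10.62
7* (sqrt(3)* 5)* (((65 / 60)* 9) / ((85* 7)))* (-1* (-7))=273* sqrt(3) / 68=6.95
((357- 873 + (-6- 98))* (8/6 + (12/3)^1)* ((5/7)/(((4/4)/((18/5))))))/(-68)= 14880/119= 125.04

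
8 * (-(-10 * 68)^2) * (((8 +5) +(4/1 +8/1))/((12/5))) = -115600000/3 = -38533333.33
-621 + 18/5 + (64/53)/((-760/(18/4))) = -621729/1007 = -617.41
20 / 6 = 10 / 3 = 3.33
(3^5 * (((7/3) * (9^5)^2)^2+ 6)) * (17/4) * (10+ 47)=15585969068860014984220389/4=3896492267215003746055097.00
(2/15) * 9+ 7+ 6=71/5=14.20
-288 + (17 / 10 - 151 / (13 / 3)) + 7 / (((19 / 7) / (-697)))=-5233121 / 2470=-2118.67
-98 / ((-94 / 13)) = 637 / 47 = 13.55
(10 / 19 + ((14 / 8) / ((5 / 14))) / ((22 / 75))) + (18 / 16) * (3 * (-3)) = 11881 / 1672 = 7.11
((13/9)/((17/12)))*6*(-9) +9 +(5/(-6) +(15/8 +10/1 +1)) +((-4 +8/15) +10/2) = -22089/680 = -32.48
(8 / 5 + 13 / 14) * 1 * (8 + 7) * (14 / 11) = 48.27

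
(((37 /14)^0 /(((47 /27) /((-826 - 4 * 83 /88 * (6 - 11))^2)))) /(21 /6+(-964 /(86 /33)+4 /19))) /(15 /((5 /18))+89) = -772827381099 /108136655770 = -7.15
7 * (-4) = -28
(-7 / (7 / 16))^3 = -4096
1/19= 0.05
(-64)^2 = 4096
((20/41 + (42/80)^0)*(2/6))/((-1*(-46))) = 61/5658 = 0.01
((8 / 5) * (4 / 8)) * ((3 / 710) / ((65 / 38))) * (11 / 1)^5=36719628 / 115375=318.26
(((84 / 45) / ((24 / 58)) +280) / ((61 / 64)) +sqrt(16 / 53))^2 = 6555136 * sqrt(53) / 145485 +35584492792592 / 399356325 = 89432.64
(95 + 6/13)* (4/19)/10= 2482/1235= 2.01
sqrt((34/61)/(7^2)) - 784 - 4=-788 + sqrt(2074)/427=-787.89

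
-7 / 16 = -0.44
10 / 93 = 0.11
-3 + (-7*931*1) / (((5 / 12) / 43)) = -3362787 / 5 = -672557.40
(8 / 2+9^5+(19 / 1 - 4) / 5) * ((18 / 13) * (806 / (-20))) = -16476624 / 5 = -3295324.80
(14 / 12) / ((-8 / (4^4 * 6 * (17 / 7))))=-544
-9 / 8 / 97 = -9 / 776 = -0.01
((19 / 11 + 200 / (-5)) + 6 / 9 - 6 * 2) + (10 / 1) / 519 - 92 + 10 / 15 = -268171 / 1903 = -140.92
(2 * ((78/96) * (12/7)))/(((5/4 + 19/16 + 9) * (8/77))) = 143/61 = 2.34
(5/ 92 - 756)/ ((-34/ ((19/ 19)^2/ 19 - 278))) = -21604571/ 3496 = -6179.80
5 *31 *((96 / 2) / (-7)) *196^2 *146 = -5961285120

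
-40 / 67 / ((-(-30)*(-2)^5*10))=1 / 16080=0.00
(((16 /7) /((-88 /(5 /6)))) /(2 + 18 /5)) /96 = -25 /620928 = -0.00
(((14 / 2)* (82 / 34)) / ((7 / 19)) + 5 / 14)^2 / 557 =120802081 / 31550708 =3.83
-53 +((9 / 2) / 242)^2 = -12415487 / 234256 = -53.00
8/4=2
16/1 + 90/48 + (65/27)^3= 31.83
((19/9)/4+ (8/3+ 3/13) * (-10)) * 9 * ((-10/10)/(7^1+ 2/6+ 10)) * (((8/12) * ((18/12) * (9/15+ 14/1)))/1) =2915547/13520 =215.65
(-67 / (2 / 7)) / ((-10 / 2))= 469 / 10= 46.90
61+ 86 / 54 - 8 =1474 / 27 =54.59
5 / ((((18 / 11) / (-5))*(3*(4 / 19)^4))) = -35838275 / 13824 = -2592.47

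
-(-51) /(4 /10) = 255 /2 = 127.50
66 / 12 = 5.50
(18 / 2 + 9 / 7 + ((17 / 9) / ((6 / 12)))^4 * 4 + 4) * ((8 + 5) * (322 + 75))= 196497374788 / 45927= 4278471.81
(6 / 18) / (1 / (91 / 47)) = 91 / 141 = 0.65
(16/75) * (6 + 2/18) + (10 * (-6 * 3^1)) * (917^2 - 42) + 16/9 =-20432581684/135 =-151352456.92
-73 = -73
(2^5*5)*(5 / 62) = 400 / 31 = 12.90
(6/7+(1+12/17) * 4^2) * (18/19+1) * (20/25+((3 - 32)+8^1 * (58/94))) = -19360990/15181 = -1275.34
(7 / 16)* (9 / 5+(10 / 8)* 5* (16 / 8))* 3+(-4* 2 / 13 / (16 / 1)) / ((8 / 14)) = 18.70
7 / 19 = 0.37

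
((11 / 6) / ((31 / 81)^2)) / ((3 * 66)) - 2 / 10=-2629 / 19220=-0.14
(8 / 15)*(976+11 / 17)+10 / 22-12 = 1428679 / 2805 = 509.33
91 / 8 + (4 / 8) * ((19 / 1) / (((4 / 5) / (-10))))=-859 / 8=-107.38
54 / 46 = 27 / 23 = 1.17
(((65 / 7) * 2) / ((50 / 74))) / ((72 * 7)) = 481 / 8820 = 0.05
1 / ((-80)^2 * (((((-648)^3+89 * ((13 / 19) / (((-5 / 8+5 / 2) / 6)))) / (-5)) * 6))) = 19 / 39704481374208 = 0.00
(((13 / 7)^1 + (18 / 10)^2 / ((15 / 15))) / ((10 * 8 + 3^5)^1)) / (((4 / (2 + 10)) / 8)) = 0.38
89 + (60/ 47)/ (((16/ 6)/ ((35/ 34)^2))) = 89.51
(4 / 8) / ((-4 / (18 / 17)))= -9 / 68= -0.13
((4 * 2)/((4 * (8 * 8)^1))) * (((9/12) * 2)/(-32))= -3/2048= -0.00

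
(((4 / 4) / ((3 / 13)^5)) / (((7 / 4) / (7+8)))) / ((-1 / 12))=-29703440 / 189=-157161.06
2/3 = 0.67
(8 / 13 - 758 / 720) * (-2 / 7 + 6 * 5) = -4094 / 315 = -13.00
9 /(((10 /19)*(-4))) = -171 /40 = -4.28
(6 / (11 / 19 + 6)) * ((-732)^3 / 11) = -44713441152 / 1375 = -32518866.29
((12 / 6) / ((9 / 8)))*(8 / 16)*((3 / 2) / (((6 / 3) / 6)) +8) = 100 / 9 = 11.11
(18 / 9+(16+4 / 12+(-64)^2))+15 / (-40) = 98735 / 24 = 4113.96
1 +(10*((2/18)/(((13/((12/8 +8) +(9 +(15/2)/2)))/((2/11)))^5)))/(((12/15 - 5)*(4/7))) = 1.00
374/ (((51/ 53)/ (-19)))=-22154/ 3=-7384.67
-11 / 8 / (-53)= 0.03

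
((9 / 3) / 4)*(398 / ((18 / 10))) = 995 / 6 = 165.83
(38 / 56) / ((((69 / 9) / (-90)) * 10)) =-513 / 644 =-0.80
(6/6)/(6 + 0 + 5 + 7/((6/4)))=3/47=0.06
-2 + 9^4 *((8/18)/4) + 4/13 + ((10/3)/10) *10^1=28495/39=730.64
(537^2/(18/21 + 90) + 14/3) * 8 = 4043102/159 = 25428.31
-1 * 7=-7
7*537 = 3759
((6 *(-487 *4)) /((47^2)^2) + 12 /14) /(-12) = -4866045 /68315534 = -0.07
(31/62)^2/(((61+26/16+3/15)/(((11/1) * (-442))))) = -48620/2513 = -19.35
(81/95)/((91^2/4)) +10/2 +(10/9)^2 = 397307219/63722295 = 6.23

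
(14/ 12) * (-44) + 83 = 95/ 3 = 31.67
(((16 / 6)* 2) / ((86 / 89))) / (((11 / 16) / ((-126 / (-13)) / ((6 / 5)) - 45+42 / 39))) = -5308672 / 18447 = -287.78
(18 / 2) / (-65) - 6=-399 / 65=-6.14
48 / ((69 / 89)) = 1424 / 23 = 61.91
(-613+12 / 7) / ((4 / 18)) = -38511 / 14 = -2750.79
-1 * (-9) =9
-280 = -280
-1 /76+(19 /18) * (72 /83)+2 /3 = 29695 /18924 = 1.57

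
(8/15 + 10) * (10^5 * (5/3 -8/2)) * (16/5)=-70784000/9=-7864888.89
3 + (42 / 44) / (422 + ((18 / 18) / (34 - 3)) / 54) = 23329734 / 7770719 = 3.00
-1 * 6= -6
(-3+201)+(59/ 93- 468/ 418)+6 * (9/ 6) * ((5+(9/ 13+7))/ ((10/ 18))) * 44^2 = 398268.90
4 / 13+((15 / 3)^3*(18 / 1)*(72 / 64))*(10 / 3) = 219383 / 26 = 8437.81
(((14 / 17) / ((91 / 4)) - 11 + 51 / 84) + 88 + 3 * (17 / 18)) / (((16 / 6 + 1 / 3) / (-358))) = -267420451 / 27846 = -9603.55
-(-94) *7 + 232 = 890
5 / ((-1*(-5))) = 1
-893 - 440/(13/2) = -12489/13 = -960.69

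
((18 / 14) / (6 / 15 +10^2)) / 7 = 45 / 24598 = 0.00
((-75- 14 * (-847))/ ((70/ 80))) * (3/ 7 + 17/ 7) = 1885280/ 49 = 38475.10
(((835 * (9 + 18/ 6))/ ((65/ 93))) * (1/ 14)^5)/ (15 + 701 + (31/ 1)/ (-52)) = 46593/ 1250474414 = 0.00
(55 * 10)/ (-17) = -550/ 17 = -32.35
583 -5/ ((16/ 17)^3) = 2363403/ 4096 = 577.00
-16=-16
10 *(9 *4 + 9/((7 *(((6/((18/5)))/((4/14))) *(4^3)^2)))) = 18063387/50176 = 360.00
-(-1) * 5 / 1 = 5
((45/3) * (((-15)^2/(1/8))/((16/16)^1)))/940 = 1350/47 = 28.72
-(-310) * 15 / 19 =4650 / 19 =244.74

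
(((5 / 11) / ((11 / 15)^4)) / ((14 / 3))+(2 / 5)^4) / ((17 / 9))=4596163191 / 23956336250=0.19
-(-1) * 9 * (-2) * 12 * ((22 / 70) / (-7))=2376 / 245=9.70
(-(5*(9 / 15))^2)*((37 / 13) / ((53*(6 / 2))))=-111 / 689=-0.16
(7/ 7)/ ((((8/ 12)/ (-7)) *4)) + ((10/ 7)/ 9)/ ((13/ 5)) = -16799/ 6552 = -2.56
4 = 4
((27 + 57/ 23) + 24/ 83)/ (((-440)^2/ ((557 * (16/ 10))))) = 1438731/ 10499500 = 0.14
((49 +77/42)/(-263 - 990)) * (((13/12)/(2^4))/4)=-3965/5773824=-0.00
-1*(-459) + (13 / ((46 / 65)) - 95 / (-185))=813357 / 1702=477.88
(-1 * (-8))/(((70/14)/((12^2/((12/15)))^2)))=51840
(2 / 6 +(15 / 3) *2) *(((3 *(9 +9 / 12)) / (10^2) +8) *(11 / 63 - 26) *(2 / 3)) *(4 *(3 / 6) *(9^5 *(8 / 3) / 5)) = -81307571094 / 875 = -92922938.39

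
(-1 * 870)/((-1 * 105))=58/7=8.29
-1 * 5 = -5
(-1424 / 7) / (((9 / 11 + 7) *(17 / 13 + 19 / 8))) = -814528 / 115283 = -7.07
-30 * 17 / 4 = -255 / 2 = -127.50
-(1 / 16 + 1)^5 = -1419857 / 1048576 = -1.35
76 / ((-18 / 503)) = -19114 / 9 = -2123.78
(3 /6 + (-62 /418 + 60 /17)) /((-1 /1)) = -27579 /7106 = -3.88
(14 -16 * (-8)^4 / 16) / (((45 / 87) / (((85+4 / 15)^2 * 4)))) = -774590343592 / 3375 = -229508249.95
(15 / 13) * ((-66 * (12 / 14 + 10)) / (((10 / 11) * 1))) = -82764 / 91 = -909.49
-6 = -6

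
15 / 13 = 1.15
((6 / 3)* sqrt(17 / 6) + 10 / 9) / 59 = 10 / 531 + sqrt(102) / 177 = 0.08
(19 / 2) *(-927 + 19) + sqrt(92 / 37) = -8626 + 2 *sqrt(851) / 37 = -8624.42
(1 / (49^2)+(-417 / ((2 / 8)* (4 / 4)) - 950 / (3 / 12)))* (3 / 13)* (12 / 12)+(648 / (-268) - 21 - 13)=-2715021787 / 2091271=-1298.26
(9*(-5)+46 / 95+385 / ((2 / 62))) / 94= 564798 / 4465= 126.49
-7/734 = -0.01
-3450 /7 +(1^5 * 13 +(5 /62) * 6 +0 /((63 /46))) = -104024 /217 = -479.37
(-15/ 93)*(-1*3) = 15/ 31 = 0.48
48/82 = 24/41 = 0.59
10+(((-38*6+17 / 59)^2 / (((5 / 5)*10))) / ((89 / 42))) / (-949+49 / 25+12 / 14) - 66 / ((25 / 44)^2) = -2105684683813721 / 10687248716250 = -197.03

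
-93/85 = -1.09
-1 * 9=-9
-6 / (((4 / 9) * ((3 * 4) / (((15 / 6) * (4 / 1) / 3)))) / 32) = -120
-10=-10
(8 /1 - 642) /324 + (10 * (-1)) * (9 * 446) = -6502997 /162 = -40141.96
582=582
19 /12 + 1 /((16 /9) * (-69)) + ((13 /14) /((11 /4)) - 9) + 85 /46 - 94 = -8436137 /85008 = -99.24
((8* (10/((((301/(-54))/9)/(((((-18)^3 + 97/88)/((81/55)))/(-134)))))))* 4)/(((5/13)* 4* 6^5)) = -775645/607824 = -1.28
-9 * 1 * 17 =-153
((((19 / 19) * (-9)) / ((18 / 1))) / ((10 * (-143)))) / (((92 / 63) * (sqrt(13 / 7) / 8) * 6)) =21 * sqrt(91) / 855140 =0.00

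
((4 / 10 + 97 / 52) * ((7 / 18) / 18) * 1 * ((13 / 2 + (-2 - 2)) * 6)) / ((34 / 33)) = 45353 / 63648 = 0.71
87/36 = 29/12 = 2.42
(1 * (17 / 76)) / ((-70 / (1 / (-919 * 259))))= 0.00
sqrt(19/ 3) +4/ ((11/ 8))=sqrt(57)/ 3 +32/ 11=5.43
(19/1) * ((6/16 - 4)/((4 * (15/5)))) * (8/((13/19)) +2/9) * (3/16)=-384047/29952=-12.82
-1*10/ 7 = -10/ 7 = -1.43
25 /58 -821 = -47593 /58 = -820.57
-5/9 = -0.56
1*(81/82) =81/82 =0.99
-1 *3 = -3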